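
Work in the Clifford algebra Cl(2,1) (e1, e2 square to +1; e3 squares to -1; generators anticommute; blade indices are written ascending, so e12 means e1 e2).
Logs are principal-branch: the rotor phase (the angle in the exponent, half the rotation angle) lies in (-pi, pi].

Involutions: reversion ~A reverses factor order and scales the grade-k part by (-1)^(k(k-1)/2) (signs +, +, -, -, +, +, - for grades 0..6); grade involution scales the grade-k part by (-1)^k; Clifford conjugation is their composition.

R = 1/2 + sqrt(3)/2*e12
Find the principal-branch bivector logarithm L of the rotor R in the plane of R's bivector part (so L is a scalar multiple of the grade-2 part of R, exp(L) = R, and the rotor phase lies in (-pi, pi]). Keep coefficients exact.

The scalar part of R is 1/2, so the principal-branch rotor phase is pinned; divide the bivector part by its sine to get the unit plane — L is the phase times that plane.
Concretely: cos(phase) = 1/2 gives phase = ±pi/3, and since phase/sin(phase) is even the sign is immaterial: L = (phase/sin(phase)) * <R>_2 = (2*sqrt(3)*pi/9) * <R>_2.
Answer: pi/3*e12


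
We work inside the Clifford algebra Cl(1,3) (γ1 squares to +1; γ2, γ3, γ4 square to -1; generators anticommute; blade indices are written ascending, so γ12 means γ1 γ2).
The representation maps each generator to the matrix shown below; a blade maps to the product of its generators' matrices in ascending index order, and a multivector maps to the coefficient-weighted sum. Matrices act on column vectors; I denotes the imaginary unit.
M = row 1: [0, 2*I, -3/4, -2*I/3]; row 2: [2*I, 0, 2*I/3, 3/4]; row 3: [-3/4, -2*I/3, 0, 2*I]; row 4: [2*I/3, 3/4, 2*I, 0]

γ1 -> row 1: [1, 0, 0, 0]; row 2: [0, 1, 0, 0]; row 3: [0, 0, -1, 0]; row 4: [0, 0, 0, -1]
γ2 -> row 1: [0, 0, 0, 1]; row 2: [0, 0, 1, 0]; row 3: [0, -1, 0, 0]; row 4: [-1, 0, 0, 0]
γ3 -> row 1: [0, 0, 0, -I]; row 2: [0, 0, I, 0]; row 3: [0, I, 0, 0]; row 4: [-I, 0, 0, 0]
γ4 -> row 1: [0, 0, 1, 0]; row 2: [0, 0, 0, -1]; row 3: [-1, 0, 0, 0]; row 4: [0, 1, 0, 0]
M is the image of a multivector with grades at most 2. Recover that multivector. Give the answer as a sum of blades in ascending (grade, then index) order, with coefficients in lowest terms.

Method: the blade images are trace-orthogonal — tr(rho(e_A) rho(e_B)^-1) = 4 if A = B and 0 otherwise — and rho(e_A)^-1 = (e_A)^2 * rho(e_A) with (e_A)^2 = +1 or -1, so the coefficient of e_A in the preimage is (e_A)^2 * tr(M rho(e_A))/4.
Nonzero projections over blades of grade <= 2: γ13: (γ13)^2 = +1, tr(M rho(γ13)) = 8/3, coefficient 2/3; γ14: (γ14)^2 = +1, tr(M rho(γ14)) = -3, coefficient -3/4; γ34: (γ34)^2 = -1, tr(M rho(γ34)) = 8, coefficient -2. Every other blade of grade <= 2 projects to 0.
Answer: 2/3*γ13 - 3/4*γ14 - 2*γ34


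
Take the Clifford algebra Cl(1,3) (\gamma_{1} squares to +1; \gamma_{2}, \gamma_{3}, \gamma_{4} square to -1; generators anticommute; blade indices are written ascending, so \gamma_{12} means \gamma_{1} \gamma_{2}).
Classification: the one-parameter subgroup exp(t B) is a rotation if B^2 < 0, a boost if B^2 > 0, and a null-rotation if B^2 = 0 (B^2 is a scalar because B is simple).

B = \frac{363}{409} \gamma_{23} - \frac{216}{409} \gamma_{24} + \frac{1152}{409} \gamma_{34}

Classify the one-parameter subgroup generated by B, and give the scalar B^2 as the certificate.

B^2 term by term: the squares give (\frac{363}{409})^2*(\gamma_{23})^2 + (-\frac{216}{409})^2*(\gamma_{24})^2 + (\frac{1152}{409})^2*(\gamma_{34})^2 = \frac{131769}{167281}*(-1) + \frac{46656}{167281}*(-1) + \frac{1327104}{167281}*(-1) = -9 (each basis 2-blade squares to minus the product of its generators' squares); cross terms between blades sharing an index anticommute and cancel. So B^2 = -9.
Answer: rotation, certificate B^2 = -9. Because -9 is invariant under every versor sandwich, the classification follows from its sign alone.


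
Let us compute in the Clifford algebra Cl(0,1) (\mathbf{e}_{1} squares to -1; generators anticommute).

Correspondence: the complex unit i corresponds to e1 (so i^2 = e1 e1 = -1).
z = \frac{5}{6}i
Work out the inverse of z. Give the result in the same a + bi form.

In blades: z = \frac{5}{6} e_{1}.
With qbar = -\frac{5}{6} e_{1} (scalar fixed, mapped units negated), z qbar = \frac{25}{36} (the sum of squared coefficients), so z^-1 = qbar / (\frac{25}{36}) = -\frac{6}{5} e_{1}; translating back:
Answer: -\frac{6}{5}i


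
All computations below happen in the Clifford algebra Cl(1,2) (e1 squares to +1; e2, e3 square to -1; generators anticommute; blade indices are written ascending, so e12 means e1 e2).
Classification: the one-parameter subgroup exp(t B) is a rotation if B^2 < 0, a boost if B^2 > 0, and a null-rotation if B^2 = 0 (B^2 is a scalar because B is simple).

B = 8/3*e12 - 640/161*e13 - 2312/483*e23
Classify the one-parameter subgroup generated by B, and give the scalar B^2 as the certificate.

B^2 term by term: the squares give (8/3)^2*(e12)^2 + (-640/161)^2*(e13)^2 + (-2312/483)^2*(e23)^2 = 64/9*(+1) + 409600/25921*(+1) + 5345344/233289*(-1) = 0 (each basis 2-blade squares to minus the product of its generators' squares); cross terms between blades sharing an index anticommute and cancel. So B^2 = 0.
Answer: null-rotation, certificate B^2 = 0. The class reads off the invariant scalar 0 directly.


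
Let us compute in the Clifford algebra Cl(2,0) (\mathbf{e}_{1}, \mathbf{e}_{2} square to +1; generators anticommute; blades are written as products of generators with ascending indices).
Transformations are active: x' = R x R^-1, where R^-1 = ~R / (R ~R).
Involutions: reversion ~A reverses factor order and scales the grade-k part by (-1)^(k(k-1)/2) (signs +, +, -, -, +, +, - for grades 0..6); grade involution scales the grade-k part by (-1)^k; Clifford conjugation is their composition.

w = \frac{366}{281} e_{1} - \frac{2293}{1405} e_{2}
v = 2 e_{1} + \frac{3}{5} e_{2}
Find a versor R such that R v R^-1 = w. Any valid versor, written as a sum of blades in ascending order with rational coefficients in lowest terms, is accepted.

Construction: equal norms (both \frac{109}{25}) license R = v + w = \frac{928}{281} e_{1} - \frac{290}{281} e_{2} — nothing changes along that direction, while (v - w)/2 changes sign, so v maps onto w.
Answer: \frac{928}{281} e_{1} - \frac{290}{281} e_{2}


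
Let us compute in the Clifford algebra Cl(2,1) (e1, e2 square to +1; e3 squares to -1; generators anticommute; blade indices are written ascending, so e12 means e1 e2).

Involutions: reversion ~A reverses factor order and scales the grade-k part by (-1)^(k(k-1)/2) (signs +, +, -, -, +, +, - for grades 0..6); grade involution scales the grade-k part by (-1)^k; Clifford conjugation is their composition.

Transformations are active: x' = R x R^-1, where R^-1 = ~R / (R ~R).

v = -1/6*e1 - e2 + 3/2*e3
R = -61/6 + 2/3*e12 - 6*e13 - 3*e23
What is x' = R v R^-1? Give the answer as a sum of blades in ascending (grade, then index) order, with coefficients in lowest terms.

~R = -61/6 - 2/3*e12 + 6*e13 + 3*e23, and R ~R = 2117/36, so R^-1 = ~R / (2117/36).
R v = 361/36*e1 + 133/9*e2 - 77/4*e3 - 9/2*e123
Answer: -15919/4234*e1 - 20269/6351*e2 + 21399/4234*e3


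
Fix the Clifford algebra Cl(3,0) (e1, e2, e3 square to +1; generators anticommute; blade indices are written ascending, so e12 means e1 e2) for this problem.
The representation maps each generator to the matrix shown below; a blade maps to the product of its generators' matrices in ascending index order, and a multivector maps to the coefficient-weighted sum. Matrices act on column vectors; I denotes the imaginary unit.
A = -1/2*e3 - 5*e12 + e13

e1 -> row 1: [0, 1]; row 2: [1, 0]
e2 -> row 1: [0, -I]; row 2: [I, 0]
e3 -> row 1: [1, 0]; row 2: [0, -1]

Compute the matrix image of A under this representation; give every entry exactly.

Bivector images (products of the table entries): rho(e12) = rho(e1)rho(e2) = row 1: [I, 0]; row 2: [0, -I]; rho(e13) = rho(e1)rho(e3) = row 1: [0, -1]; row 2: [1, 0].
M = (-1/2)*rho(e3) + (-5)*rho(e12) + (1)*rho(e13), summed entrywise:
Answer: row 1: [-1/2 - 5*I, -1]; row 2: [1, 1/2 + 5*I]


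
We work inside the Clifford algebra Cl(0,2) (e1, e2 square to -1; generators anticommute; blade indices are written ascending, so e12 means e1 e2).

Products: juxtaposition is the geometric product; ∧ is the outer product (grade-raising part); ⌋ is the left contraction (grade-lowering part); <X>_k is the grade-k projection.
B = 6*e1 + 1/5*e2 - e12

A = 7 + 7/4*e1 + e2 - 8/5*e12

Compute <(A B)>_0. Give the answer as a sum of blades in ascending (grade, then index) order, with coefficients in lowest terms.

step 1: -123/10 + 1033/25*e1 - 129/20*e2 - 253/20*e12
step 2: -123/10
Answer: -123/10


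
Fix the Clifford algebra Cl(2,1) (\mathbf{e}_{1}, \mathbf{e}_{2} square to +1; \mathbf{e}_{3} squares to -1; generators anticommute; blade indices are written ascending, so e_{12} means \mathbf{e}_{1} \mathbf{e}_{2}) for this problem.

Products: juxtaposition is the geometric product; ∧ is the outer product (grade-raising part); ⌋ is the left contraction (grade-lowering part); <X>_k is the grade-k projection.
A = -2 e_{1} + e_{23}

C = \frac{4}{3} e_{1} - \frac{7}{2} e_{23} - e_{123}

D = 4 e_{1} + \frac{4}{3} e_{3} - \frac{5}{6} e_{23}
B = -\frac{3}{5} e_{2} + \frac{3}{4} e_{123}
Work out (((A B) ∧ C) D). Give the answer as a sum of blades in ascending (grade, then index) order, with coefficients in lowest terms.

step 1: \frac{3}{4} e_{1} + \frac{3}{5} e_{3} + \frac{6}{5} e_{12} - \frac{3}{2} e_{23}
step 2: -\frac{4}{5} e_{13} - \frac{37}{8} e_{123}
step 3: \frac{1181}{240} e_{1} + \frac{16}{5} e_{3} + \frac{41}{6} e_{12} - \frac{37}{2} e_{23}
Answer: \frac{1181}{240} e_{1} + \frac{16}{5} e_{3} + \frac{41}{6} e_{12} - \frac{37}{2} e_{23}


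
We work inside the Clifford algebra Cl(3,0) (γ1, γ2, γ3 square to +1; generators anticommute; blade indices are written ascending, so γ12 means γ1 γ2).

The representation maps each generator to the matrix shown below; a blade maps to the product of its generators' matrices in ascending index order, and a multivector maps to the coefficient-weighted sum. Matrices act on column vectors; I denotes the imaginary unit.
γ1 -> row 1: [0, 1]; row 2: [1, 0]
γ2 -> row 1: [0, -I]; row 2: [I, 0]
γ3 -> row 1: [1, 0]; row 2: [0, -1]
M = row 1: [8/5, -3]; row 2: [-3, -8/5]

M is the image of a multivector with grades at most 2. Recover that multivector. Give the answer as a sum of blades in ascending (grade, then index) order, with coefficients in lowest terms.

Method: 1, rho(γ1), rho(γ2), rho(γ3) form a trace-orthogonal basis of the 2x2 complex matrices (tr(X Y) = 2 if X = Y, else 0), so M = m0*1 + m1*rho(γ1) + m2*rho(γ2) + m3*rho(γ3) with m0 = tr(M)/2 = 0, m1 = tr(M rho(γ1))/2 = -3, m2 = tr(M rho(γ2))/2 = 0, m3 = tr(M rho(γ3))/2 = 8/5.
Multiplying table entries, the bivector images are rho(γ12) = I*rho(γ3), rho(γ13) = -I*rho(γ2), rho(γ23) = I*rho(γ1); with real blade coefficients the real parts of m0..m3 are the coefficients of 1, γ1, γ2, γ3 and the imaginary parts give the bivectors (γ23: Im m1, γ13: -Im m2, γ12: Im m3).
Answer: -3*γ1 + 8/5*γ3


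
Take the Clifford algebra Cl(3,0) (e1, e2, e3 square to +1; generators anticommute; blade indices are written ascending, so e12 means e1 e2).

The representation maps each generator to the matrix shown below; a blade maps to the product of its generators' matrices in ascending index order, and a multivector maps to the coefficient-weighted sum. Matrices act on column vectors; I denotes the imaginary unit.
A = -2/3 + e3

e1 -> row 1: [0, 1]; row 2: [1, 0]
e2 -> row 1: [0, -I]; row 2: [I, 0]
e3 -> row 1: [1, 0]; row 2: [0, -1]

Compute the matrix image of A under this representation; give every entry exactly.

M = (-2/3)*1 + (1)*rho(e3), summed entrywise (1 is the identity matrix):
Answer: row 1: [1/3, 0]; row 2: [0, -5/3]


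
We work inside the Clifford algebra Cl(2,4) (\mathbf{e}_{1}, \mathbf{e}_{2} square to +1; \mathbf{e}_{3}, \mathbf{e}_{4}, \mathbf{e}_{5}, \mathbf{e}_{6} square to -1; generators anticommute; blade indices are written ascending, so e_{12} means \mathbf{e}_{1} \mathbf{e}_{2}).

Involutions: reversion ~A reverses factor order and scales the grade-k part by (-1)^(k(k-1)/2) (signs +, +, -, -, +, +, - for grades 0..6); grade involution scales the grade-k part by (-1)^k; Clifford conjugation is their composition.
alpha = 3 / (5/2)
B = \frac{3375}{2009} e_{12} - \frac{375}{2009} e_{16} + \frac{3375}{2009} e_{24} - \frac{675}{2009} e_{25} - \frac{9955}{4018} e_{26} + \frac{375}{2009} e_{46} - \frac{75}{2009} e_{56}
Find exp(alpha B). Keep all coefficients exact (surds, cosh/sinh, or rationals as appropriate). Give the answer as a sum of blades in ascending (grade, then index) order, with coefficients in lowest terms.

B^2 term by term: the squares give (\frac{3375}{2009})^2*(e_{12})^2 + (-\frac{375}{2009})^2*(e_{16})^2 + (\frac{3375}{2009})^2*(e_{24})^2 + (-\frac{675}{2009})^2*(e_{25})^2 + (-\frac{9955}{4018})^2*(e_{26})^2 + (\frac{375}{2009})^2*(e_{46})^2 + (-\frac{75}{2009})^2*(e_{56})^2 = \frac{11390625}{4036081}*(-1) + \frac{140625}{4036081}*(+1) + \frac{11390625}{4036081}*(+1) + \frac{455625}{4036081}*(+1) + \frac{99102025}{16144324}*(+1) + \frac{140625}{4036081}*(-1) + \frac{5625}{4036081}*(-1) = \frac{25}{4} (each basis 2-blade squares to minus the product of its generators' squares); cross terms between blades sharing an index anticommute and cancel; the commuting (index-disjoint) pairs give grade-4 terms 2*c*c'*(blade product), which cancel blade by blade — e_{1246}: \frac{2531250}{4036081} - \frac{2531250}{4036081} = 0; e_{1256}: -\frac{506250}{4036081} + \frac{506250}{4036081} = 0; e_{2456}: -\frac{506250}{4036081} + \frac{506250}{4036081} = 0 — confirming B is simple. So B^2 = \frac{25}{4}.
B^2 = \frac{25}{4} — since the square is positive, the closed form is hyperbolic: l = \frac{5}{2}, alpha*l = 3, so exp(alpha B) = cosh(3) + (sinh(3)/(\frac{5}{2}))*B = \cosh{\left(3 \right)} + (\frac{2 \sinh{\left(3 \right)}}{5})*B.
Answer: \cosh{\left(3 \right)} + \frac{1350 \sinh{\left(3 \right)}}{2009} e_{12} - \frac{150 \sinh{\left(3 \right)}}{2009} e_{16} + \frac{1350 \sinh{\left(3 \right)}}{2009} e_{24} - \frac{270 \sinh{\left(3 \right)}}{2009} e_{25} - \frac{1991 \sinh{\left(3 \right)}}{2009} e_{26} + \frac{150 \sinh{\left(3 \right)}}{2009} e_{46} - \frac{30 \sinh{\left(3 \right)}}{2009} e_{56}


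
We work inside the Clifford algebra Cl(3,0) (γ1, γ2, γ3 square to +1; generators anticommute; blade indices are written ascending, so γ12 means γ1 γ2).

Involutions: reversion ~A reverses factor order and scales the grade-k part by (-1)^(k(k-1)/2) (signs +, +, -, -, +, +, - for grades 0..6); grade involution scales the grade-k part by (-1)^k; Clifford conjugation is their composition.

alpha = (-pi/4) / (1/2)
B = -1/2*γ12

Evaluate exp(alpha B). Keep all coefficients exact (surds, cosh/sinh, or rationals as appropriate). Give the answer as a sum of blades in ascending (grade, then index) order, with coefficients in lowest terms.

B^2 = (-1/2)^2*(γ12)^2 = 1/4*(-1) = -1/4 (a basis 2-blade squares to minus the product of its generators' squares).
B^2 = -1/4 — circular case — the even/odd split gives cos and sin: l = 1/2, alpha*l = -pi/4, so exp(alpha B) = cos(-pi/4) + (sin(-pi/4)/(1/2))*B = sqrt(2)/2 + (-sqrt(2))*B.
Answer: sqrt(2)/2 + sqrt(2)/2*γ12


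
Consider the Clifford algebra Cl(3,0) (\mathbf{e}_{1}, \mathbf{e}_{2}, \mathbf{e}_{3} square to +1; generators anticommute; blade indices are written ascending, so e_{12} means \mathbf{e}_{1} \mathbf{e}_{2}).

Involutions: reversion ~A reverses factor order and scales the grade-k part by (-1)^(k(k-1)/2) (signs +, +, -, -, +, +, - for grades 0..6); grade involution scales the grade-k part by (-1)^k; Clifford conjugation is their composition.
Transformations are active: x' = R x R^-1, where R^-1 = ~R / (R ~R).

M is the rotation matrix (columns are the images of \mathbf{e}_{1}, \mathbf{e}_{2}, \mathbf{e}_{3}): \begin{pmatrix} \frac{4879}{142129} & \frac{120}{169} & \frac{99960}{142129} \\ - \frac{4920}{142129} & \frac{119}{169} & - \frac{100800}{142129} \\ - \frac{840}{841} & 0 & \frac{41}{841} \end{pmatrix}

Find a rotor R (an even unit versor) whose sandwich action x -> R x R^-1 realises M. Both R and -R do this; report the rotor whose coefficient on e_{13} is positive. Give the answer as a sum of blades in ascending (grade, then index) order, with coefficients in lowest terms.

Method: write R = a + b12*e_{12} + b13*e_{13} + b23*e_{23} with a^2 + b12^2 + b13^2 + b23^2 = 1 (so R^-1 = ~R). Expanding the columns R e_j ~R gives tr M = 4a^2 - 1 and, from the antisymmetric part, M21 - M12 = -4a*b12, M13 - M31 = 4a*b13, M32 - M23 = -4a*b23.
Here tr M = \frac{111887}{142129}, so a^2 = (1 + tr M)/4 = \frac{63504}{142129} and a = ±\frac{252}{377}. Taking a = \frac{252}{377}: M21 - M12 = -\frac{105840}{142129}, M13 - M31 = \frac{241920}{142129}, M32 - M23 = \frac{100800}{142129}, giving b12 = \frac{105}{377}, b13 = \frac{240}{377}, b23 = -\frac{100}{377}, i.e. R = \frac{252}{377} + \frac{105}{377} e_{12} + \frac{240}{377} e_{13} - \frac{100}{377} e_{23}.
Its e_{13} coefficient is already positive.
Answer: \frac{252}{377} + \frac{105}{377} e_{12} + \frac{240}{377} e_{13} - \frac{100}{377} e_{23}. Sheet selection: the two-to-one cover makes ±R indistinguishable at the matrix level (trace \frac{111887}{142129}), so uniqueness comes from the required sign on e_{13}.


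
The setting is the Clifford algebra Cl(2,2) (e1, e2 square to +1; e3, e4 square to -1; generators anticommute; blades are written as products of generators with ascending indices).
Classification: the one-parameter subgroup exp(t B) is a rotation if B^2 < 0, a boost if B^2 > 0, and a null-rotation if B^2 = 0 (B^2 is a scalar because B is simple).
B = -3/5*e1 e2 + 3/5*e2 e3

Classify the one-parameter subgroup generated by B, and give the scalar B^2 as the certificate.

B^2 term by term: the squares give (-3/5)^2*(e1 e2)^2 + (3/5)^2*(e2 e3)^2 = 9/25*(-1) + 9/25*(+1) = 0 (each basis 2-blade squares to minus the product of its generators' squares); cross terms between blades sharing an index anticommute and cancel. So B^2 = 0.
Answer: null-rotation, certificate B^2 = 0. Because 0 is invariant under every versor sandwich, the classification follows from its sign alone.


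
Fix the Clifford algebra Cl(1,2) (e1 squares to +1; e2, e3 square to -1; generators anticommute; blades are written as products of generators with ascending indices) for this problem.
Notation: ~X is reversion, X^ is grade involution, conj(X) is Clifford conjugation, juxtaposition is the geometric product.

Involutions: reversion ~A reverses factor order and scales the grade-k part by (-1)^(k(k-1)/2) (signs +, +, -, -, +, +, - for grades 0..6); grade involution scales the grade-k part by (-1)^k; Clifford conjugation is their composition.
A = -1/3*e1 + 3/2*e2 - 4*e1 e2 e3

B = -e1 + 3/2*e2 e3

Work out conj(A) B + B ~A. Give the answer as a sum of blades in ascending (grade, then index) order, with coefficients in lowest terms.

first term: -1/3 + 6*e1 + 9/4*e3 - 3/2*e1 e2 + 4*e2 e3 + 1/2*e1 e2 e3
second term: 1/3 - 6*e1 + 9/4*e3 - 3/2*e1 e2 - 4*e2 e3 - 1/2*e1 e2 e3
Answer: 9/2*e3 - 3*e1 e2


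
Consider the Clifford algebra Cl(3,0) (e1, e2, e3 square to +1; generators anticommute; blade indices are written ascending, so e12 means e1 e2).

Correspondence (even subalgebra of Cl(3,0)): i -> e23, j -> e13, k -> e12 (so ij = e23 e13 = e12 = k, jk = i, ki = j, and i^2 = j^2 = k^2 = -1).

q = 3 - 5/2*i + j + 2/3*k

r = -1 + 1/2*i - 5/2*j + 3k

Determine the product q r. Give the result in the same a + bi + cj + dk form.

In blades: q = 3 + 2/3*e12 + e13 - 5/2*e23, r = -1 + 3*e12 - 5/2*e13 + 1/2*e23.
Distribute q over r term by term (generator squares from the signature, products reordered to ascending indices): (3)*r = -3 + 9*e12 - 15/2*e13 + 3/2*e23; (2/3*e12)*r = -2 - 2/3*e12 + 1/3*e13 + 5/3*e23; (e13)*r = 5/2 - 1/2*e12 - e13 + 3*e23; (-5/2*e23)*r = 5/4 + 25/4*e12 + 15/2*e13 + 5/2*e23.
Sum: -5/4 + 169/12*e12 - 2/3*e13 + 26/3*e23; translating back through the correspondence:
Answer: -5/4 + 26/3*i - 2/3*j + 169/12*k


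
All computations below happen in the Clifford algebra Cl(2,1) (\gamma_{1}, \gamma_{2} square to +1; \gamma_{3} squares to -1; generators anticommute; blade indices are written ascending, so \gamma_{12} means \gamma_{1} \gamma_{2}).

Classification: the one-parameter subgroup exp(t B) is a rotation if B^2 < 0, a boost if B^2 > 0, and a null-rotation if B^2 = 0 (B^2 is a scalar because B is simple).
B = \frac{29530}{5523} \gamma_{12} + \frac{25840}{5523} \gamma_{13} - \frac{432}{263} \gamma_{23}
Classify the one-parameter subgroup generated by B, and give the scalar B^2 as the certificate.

B^2 term by term: the squares give (\frac{29530}{5523})^2*(\gamma_{12})^2 + (\frac{25840}{5523})^2*(\gamma_{13})^2 + (-\frac{432}{263})^2*(\gamma_{23})^2 = \frac{872020900}{30503529}*(-1) + \frac{667705600}{30503529}*(+1) + \frac{186624}{69169}*(+1) = -4 (each basis 2-blade squares to minus the product of its generators' squares); cross terms between blades sharing an index anticommute and cancel. So B^2 = -4.
Answer: rotation, certificate B^2 = -4. B^2 = -4 is basis-independent, so its sign is the whole story.


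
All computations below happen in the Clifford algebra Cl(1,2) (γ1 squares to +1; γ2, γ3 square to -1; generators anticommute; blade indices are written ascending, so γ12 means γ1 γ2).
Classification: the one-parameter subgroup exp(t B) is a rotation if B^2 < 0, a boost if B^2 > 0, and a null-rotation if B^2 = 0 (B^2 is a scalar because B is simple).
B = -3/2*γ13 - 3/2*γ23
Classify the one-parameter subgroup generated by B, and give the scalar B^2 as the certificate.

B^2 term by term: the squares give (-3/2)^2*(γ13)^2 + (-3/2)^2*(γ23)^2 = 9/4*(+1) + 9/4*(-1) = 0 (each basis 2-blade squares to minus the product of its generators' squares); cross terms between blades sharing an index anticommute and cancel. So B^2 = 0.
Answer: null-rotation, certificate B^2 = 0. Check the certificate: B^2 = 0, and that sign is decisive whatever form B takes.


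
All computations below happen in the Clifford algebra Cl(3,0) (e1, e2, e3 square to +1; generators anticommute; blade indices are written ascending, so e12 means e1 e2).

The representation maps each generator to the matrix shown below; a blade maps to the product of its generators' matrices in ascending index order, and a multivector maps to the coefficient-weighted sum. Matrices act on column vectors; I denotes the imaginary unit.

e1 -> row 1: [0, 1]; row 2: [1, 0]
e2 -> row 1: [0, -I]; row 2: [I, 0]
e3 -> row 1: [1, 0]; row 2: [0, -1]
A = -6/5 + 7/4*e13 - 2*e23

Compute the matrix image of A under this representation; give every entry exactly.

Bivector images (products of the table entries): rho(e13) = rho(e1)rho(e3) = row 1: [0, -1]; row 2: [1, 0]; rho(e23) = rho(e2)rho(e3) = row 1: [0, I]; row 2: [I, 0].
M = (-6/5)*1 + (7/4)*rho(e13) + (-2)*rho(e23), summed entrywise (1 is the identity matrix):
Answer: row 1: [-6/5, -7/4 - 2*I]; row 2: [7/4 - 2*I, -6/5]


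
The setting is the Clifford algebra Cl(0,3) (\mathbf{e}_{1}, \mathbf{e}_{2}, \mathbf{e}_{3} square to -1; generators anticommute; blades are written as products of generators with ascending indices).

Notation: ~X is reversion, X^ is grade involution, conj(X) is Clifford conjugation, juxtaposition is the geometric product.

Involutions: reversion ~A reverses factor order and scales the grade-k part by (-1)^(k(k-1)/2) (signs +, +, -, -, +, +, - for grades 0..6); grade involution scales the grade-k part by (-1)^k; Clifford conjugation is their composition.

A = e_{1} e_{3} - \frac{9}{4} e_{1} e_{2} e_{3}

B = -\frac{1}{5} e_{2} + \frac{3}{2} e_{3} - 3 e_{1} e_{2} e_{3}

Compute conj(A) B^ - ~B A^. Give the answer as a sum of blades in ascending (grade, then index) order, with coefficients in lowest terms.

first term: -\frac{27}{4} - \frac{3}{2} e_{1} - 3 e_{2} - \frac{27}{8} e_{1} e_{2} - \frac{9}{20} e_{1} e_{3} + \frac{1}{5} e_{1} e_{2} e_{3}
second term: \frac{27}{4} + \frac{3}{2} e_{1} + 3 e_{2} - \frac{27}{8} e_{1} e_{2} - \frac{9}{20} e_{1} e_{3} + \frac{1}{5} e_{1} e_{2} e_{3}
Answer: -\frac{27}{2} - 3 e_{1} - 6 e_{2}


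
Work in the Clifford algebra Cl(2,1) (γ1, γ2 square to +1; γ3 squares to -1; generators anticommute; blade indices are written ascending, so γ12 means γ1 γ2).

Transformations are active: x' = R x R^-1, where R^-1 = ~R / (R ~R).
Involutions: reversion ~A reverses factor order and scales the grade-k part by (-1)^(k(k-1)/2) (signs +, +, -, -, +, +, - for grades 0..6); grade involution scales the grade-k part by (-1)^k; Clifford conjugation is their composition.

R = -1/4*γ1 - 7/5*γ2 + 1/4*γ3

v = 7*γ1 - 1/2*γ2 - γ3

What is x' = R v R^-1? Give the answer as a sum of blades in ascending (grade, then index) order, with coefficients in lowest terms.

~R = -1/4*γ1 - 7/5*γ2 + 1/4*γ3, and R ~R = 49/25, so R^-1 = ~R / (49/25).
R v = -4/5 + 397/40*γ12 - 3/2*γ13 + 61/40*γ23
Answer: -333/49*γ1 + 23/14*γ2 + 39/49*γ3


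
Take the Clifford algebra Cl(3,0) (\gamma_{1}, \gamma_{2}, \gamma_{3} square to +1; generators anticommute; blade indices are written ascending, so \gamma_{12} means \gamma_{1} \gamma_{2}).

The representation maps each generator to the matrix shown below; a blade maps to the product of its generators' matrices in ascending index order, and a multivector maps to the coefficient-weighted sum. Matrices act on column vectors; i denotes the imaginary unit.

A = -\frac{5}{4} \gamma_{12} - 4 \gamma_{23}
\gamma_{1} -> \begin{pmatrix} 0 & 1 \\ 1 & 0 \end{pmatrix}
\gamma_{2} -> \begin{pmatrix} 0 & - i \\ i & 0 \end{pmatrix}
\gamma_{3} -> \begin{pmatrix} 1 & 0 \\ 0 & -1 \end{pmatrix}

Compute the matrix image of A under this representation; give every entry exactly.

Bivector images (products of the table entries): rho(\gamma_{12}) = rho(\gamma_{1})rho(\gamma_{2}) = \begin{pmatrix} i & 0 \\ 0 & - i \end{pmatrix}; rho(\gamma_{23}) = rho(\gamma_{2})rho(\gamma_{3}) = \begin{pmatrix} 0 & i \\ i & 0 \end{pmatrix}.
M = (-\frac{5}{4})*rho(\gamma_{12}) + (-4)*rho(\gamma_{23}), summed entrywise:
Answer: \begin{pmatrix} - \frac{5 i}{4} & - 4 i \\ - 4 i & \frac{5 i}{4} \end{pmatrix}


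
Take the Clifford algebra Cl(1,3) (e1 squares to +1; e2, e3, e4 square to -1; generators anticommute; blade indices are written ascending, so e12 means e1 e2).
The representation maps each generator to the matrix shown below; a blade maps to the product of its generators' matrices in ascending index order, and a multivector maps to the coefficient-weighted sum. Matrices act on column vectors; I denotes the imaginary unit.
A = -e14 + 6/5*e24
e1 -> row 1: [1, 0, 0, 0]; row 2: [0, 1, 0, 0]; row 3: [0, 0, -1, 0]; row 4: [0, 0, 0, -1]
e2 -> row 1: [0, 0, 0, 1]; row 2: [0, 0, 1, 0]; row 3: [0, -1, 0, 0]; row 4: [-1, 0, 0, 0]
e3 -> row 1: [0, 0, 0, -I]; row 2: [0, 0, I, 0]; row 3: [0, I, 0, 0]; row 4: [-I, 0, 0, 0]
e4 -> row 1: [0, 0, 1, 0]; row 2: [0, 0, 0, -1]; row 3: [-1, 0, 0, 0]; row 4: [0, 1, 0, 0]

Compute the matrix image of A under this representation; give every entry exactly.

Bivector images (products of the table entries): rho(e14) = rho(e1)rho(e4) = row 1: [0, 0, 1, 0]; row 2: [0, 0, 0, -1]; row 3: [1, 0, 0, 0]; row 4: [0, -1, 0, 0]; rho(e24) = rho(e2)rho(e4) = row 1: [0, 1, 0, 0]; row 2: [-1, 0, 0, 0]; row 3: [0, 0, 0, 1]; row 4: [0, 0, -1, 0].
M = (-1)*rho(e14) + (6/5)*rho(e24), summed entrywise:
Answer: row 1: [0, 6/5, -1, 0]; row 2: [-6/5, 0, 0, 1]; row 3: [-1, 0, 0, 6/5]; row 4: [0, 1, -6/5, 0]


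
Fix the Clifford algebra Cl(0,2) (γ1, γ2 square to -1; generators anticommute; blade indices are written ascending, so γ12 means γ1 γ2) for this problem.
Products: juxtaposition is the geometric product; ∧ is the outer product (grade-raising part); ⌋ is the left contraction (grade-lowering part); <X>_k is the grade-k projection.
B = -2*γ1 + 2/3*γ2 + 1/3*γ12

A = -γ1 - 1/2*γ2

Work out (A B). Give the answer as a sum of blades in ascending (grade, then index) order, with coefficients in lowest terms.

step 1: -5/3 - 1/6*γ1 + 1/3*γ2 - 5/3*γ12
Answer: -5/3 - 1/6*γ1 + 1/3*γ2 - 5/3*γ12


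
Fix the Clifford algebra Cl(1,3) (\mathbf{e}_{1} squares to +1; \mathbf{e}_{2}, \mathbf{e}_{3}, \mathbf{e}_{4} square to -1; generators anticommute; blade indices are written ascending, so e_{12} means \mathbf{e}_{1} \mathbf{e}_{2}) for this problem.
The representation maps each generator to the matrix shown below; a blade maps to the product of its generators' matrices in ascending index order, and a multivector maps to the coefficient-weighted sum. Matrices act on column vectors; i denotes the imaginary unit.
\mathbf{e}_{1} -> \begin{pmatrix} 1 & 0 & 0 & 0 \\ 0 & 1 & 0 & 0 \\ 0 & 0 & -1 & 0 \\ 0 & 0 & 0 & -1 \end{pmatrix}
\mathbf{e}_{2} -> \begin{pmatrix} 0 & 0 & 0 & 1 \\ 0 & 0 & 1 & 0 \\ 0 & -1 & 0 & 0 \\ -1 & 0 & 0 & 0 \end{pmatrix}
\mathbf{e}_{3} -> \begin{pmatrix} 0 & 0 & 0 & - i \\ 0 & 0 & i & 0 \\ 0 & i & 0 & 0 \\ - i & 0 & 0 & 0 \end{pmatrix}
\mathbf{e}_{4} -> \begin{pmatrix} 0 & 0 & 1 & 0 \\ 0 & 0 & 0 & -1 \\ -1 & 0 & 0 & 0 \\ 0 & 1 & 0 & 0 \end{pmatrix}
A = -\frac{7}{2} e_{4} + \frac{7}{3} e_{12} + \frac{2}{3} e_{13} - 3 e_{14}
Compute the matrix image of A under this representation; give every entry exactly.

Bivector images (products of the table entries): rho(e_{12}) = rho(\mathbf{e}_{1})rho(\mathbf{e}_{2}) = \begin{pmatrix} 0 & 0 & 0 & 1 \\ 0 & 0 & 1 & 0 \\ 0 & 1 & 0 & 0 \\ 1 & 0 & 0 & 0 \end{pmatrix}; rho(e_{13}) = rho(\mathbf{e}_{1})rho(\mathbf{e}_{3}) = \begin{pmatrix} 0 & 0 & 0 & - i \\ 0 & 0 & i & 0 \\ 0 & - i & 0 & 0 \\ i & 0 & 0 & 0 \end{pmatrix}; rho(e_{14}) = rho(\mathbf{e}_{1})rho(\mathbf{e}_{4}) = \begin{pmatrix} 0 & 0 & 1 & 0 \\ 0 & 0 & 0 & -1 \\ 1 & 0 & 0 & 0 \\ 0 & -1 & 0 & 0 \end{pmatrix}.
M = (-\frac{7}{2})*rho(e_{4}) + (\frac{7}{3})*rho(e_{12}) + (\frac{2}{3})*rho(e_{13}) + (-3)*rho(e_{14}), summed entrywise:
Answer: \begin{pmatrix} 0 & 0 & - \frac{13}{2} & \frac{7}{3} - \frac{2 i}{3} \\ 0 & 0 & \frac{7}{3} + \frac{2 i}{3} & \frac{13}{2} \\ \frac{1}{2} & \frac{7}{3} - \frac{2 i}{3} & 0 & 0 \\ \frac{7}{3} + \frac{2 i}{3} & - \frac{1}{2} & 0 & 0 \end{pmatrix}


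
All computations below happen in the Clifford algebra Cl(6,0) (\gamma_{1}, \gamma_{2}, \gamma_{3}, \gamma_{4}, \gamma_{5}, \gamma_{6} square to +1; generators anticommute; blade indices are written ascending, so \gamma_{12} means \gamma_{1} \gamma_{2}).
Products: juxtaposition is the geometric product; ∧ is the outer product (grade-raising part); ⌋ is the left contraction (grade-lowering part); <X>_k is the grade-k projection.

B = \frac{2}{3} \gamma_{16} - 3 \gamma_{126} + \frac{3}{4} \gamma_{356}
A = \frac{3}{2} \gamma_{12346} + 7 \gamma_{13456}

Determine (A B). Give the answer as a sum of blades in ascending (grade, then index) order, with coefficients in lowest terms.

step 1: \frac{21}{4} \gamma_{14} + \frac{9}{2} \gamma_{34} + \gamma_{234} + \frac{14}{3} \gamma_{345} - \frac{9}{8} \gamma_{1245} - 21 \gamma_{2345}
Answer: \frac{21}{4} \gamma_{14} + \frac{9}{2} \gamma_{34} + \gamma_{234} + \frac{14}{3} \gamma_{345} - \frac{9}{8} \gamma_{1245} - 21 \gamma_{2345}


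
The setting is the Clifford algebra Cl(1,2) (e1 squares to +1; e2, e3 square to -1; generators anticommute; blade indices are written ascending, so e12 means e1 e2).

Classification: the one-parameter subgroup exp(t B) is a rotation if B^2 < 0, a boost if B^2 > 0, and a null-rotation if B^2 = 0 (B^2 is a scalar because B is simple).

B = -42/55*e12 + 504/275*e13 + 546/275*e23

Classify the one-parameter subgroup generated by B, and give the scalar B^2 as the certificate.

B^2 term by term: the squares give (-42/55)^2*(e12)^2 + (504/275)^2*(e13)^2 + (546/275)^2*(e23)^2 = 1764/3025*(+1) + 254016/75625*(+1) + 298116/75625*(-1) = 0 (each basis 2-blade squares to minus the product of its generators' squares); cross terms between blades sharing an index anticommute and cancel. So B^2 = 0.
Answer: null-rotation, certificate B^2 = 0. Why this suffices: the scalar 0 survives any versor conjugation, so its sign alone determines the class however B is presented.


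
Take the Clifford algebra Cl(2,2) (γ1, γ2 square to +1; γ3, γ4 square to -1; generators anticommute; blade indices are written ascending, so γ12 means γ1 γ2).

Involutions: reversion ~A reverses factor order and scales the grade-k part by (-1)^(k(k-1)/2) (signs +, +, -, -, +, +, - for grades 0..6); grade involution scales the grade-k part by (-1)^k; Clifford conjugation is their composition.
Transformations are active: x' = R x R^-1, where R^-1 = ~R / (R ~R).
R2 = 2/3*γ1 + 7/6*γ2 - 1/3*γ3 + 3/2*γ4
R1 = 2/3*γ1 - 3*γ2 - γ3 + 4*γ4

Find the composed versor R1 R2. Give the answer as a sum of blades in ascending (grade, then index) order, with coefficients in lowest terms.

Distribute over the terms of R1 (each basis-blade product reordered to ascending indices, repeated generators contracted through their squares):
(2/3*γ1) R2 = 4/9 + 7/9*γ12 - 2/9*γ13 + γ14
(-3*γ2) R2 = -7/2 + 2*γ12 + γ23 - 9/2*γ24
(-γ3) R2 = -1/3 + 2/3*γ13 + 7/6*γ23 - 3/2*γ34
(4*γ4) R2 = -6 - 8/3*γ14 - 14/3*γ24 + 4/3*γ34
Summing the partial products and collecting blades:
Answer: -169/18 + 25/9*γ12 + 4/9*γ13 - 5/3*γ14 + 13/6*γ23 - 55/6*γ24 - 1/6*γ34


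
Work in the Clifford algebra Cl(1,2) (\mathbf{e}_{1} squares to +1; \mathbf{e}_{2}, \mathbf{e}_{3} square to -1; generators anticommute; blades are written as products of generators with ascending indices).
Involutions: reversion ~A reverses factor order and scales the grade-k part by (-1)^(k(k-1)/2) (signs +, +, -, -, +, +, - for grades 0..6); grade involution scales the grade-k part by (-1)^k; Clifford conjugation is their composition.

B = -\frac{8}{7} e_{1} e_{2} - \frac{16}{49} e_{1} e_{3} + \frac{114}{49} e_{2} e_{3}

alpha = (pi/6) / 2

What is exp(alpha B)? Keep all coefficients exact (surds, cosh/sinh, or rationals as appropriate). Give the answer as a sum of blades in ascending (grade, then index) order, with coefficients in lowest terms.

B^2 term by term: the squares give (-\frac{8}{7})^2*(e_{1} e_{2})^2 + (-\frac{16}{49})^2*(e_{1} e_{3})^2 + (\frac{114}{49})^2*(e_{2} e_{3})^2 = \frac{64}{49}*(+1) + \frac{256}{2401}*(+1) + \frac{12996}{2401}*(-1) = -4 (each basis 2-blade squares to minus the product of its generators' squares); cross terms between blades sharing an index anticommute and cancel. So B^2 = -4.
B^2 = -4 — since the square is negative, the closed form is circular: l = 2, alpha*l = \frac{\pi}{6}, so exp(alpha B) = cos(\frac{\pi}{6}) + (sin(\frac{\pi}{6})/2)*B = \frac{\sqrt{3}}{2} + (\frac{1}{4})*B.
Answer: \frac{\sqrt{3}}{2} - \frac{2}{7} e_{1} e_{2} - \frac{4}{49} e_{1} e_{3} + \frac{57}{98} e_{2} e_{3}


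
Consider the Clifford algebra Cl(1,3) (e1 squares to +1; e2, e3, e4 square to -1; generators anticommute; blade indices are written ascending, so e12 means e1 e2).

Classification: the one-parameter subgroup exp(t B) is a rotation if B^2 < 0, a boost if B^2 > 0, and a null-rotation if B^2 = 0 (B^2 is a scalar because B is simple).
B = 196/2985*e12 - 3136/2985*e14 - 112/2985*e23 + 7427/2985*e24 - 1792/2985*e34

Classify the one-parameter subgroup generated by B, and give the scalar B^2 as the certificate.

B^2 term by term: the squares give (196/2985)^2*(e12)^2 + (-3136/2985)^2*(e14)^2 + (-112/2985)^2*(e23)^2 + (7427/2985)^2*(e24)^2 + (-1792/2985)^2*(e34)^2 = 38416/8910225*(+1) + 9834496/8910225*(+1) + 12544/8910225*(-1) + 55160329/8910225*(-1) + 3211264/8910225*(-1) = -49/9 (each basis 2-blade squares to minus the product of its generators' squares); cross terms between blades sharing an index anticommute and cancel; the commuting (index-disjoint) pairs give grade-4 terms 2*c*c'*(blade product), which cancel blade by blade — e1234: -702464/8910225 + 702464/8910225 = 0 — confirming B is simple. So B^2 = -49/9.
Answer: rotation, certificate B^2 = -49/9. One invariant decides it: the square -49/9 survives every conjugation, and its sign is exactly the classification.


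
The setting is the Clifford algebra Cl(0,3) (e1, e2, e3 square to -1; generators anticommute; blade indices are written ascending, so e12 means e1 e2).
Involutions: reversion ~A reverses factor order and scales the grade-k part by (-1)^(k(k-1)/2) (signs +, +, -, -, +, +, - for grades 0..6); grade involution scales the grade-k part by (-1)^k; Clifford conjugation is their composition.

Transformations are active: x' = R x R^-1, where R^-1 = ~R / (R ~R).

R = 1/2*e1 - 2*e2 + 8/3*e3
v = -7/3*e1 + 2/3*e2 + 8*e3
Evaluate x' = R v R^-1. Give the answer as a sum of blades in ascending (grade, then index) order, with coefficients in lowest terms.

~R = 1/2*e1 - 2*e2 + 8/3*e3, and R ~R = -409/36, so R^-1 = ~R / (-409/36).
R v = -113/6 - 13/3*e12 + 92/9*e13 - 160/9*e23
Answer: 4897/1227*e1 - 8954/1227*e2 + 344/409*e3


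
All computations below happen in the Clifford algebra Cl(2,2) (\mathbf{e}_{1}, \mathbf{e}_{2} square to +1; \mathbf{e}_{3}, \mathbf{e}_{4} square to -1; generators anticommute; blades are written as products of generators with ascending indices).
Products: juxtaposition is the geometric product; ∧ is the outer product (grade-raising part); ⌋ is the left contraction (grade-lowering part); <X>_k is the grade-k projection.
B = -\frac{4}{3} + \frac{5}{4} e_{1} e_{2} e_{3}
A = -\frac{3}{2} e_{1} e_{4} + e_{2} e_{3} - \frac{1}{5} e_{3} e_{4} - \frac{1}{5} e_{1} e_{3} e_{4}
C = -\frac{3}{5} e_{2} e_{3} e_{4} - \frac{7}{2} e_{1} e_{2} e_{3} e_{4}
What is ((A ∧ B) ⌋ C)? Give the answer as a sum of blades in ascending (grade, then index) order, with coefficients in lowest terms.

step 1: 2 e_{1} e_{4} - \frac{4}{3} e_{2} e_{3} + \frac{4}{15} e_{3} e_{4} + \frac{4}{15} e_{1} e_{3} e_{4}
step 2: \frac{82}{75} e_{2} + \frac{4}{5} e_{4} + \frac{14}{15} e_{1} e_{2} + \frac{14}{3} e_{1} e_{4} - 7 e_{2} e_{3}
Answer: \frac{82}{75} e_{2} + \frac{4}{5} e_{4} + \frac{14}{15} e_{1} e_{2} + \frac{14}{3} e_{1} e_{4} - 7 e_{2} e_{3}


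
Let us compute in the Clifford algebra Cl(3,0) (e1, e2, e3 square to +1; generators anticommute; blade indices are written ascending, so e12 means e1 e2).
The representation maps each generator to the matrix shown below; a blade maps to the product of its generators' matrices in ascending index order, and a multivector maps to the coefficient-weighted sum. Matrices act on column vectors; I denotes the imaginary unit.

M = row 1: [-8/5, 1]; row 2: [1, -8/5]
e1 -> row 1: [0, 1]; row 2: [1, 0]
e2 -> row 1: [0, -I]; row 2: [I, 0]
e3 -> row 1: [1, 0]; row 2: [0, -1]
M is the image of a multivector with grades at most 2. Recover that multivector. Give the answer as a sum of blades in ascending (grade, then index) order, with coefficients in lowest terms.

Method: 1, rho(e1), rho(e2), rho(e3) form a trace-orthogonal basis of the 2x2 complex matrices (tr(X Y) = 2 if X = Y, else 0), so M = m0*1 + m1*rho(e1) + m2*rho(e2) + m3*rho(e3) with m0 = tr(M)/2 = -8/5, m1 = tr(M rho(e1))/2 = 1, m2 = tr(M rho(e2))/2 = 0, m3 = tr(M rho(e3))/2 = 0.
Multiplying table entries, the bivector images are rho(e12) = I*rho(e3), rho(e13) = -I*rho(e2), rho(e23) = I*rho(e1); with real blade coefficients the real parts of m0..m3 are the coefficients of 1, e1, e2, e3 and the imaginary parts give the bivectors (e23: Im m1, e13: -Im m2, e12: Im m3).
Answer: -8/5 + e1


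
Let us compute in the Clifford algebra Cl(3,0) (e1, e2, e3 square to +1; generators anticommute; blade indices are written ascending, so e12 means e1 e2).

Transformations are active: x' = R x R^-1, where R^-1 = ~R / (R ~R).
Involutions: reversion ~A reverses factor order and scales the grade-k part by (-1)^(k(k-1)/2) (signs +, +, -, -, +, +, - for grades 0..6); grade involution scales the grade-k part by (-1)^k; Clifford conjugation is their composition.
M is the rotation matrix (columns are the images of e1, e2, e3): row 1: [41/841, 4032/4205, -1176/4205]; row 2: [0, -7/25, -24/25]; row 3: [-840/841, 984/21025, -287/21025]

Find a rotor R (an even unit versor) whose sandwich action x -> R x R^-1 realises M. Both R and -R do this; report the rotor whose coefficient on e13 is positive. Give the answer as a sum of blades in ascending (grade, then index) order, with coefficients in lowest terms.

Method: write R = a + b12*e12 + b13*e13 + b23*e23 with a^2 + b12^2 + b13^2 + b23^2 = 1 (so R^-1 = ~R). Expanding the columns R e_j ~R gives tr M = 4a^2 - 1 and, from the antisymmetric part, M21 - M12 = -4a*b12, M13 - M31 = 4a*b13, M32 - M23 = -4a*b23.
Here tr M = -5149/21025, so a^2 = (1 + tr M)/4 = 3969/21025 and a = ±63/145. Taking a = 63/145: M21 - M12 = -4032/4205, M13 - M31 = 3024/4205, M32 - M23 = 21168/21025, giving b12 = 16/29, b13 = 12/29, b23 = -84/145, i.e. R = 63/145 + 16/29*e12 + 12/29*e13 - 84/145*e23.
Its e13 coefficient is already positive.
Answer: 63/145 + 16/29*e12 + 12/29*e13 - 84/145*e23. Why the constraint matters: R and -R act identically through the sandwich — M has trace -5149/21025 either way — so only the sign condition on e13 picks one of the two preimages.
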